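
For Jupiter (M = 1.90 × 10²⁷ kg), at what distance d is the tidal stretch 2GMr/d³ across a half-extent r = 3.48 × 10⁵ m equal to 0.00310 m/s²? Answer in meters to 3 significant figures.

3.05 × 10⁸ m

2GMr/d³ = a_tidal  ⇒  d = (2GMr / a_tidal)^(1/3)
d = (2 × 6.674×10⁻¹¹ × (1.90 × 10²⁷) × (3.48 × 10⁵) / (0.00310))^(1/3)
  = 3.05 × 10⁸ m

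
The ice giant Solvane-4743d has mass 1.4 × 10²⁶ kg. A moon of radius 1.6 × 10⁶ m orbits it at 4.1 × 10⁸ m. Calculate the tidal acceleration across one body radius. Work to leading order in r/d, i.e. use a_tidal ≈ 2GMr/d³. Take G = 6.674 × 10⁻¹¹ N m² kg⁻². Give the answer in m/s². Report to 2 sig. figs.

4.3 × 10⁻⁴ m/s²

Differencing GM/(d−r)² and GM/d² to first order in r/d gives 2GMr/d³.
Δa = 2GMr/d³
   = 2 × (6.674 × 10⁻¹¹) × (1.4 × 10²⁶) × (1.6 × 10⁶) / (4.1 × 10⁸)³
   = 4.3 × 10⁻⁴ m/s²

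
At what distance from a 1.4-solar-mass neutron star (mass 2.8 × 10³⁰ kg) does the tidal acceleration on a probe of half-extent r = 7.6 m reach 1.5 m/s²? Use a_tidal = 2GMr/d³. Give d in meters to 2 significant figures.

2GMr/d³ = a_tidal  ⇒  d = (2GMr / a_tidal)^(1/3)
d = (2 × 6.674×10⁻¹¹ × (2.8 × 10³⁰) × (7.6) / (1.5))^(1/3)
  = 1.2 × 10⁷ m

1.2 × 10⁷ m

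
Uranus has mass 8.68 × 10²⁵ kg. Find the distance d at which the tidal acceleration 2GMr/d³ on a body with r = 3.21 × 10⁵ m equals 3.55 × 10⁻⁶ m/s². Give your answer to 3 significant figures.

1.02 × 10⁹ m

2GMr/d³ = a_tidal  ⇒  d = (2GMr / a_tidal)^(1/3)
d = (2 × 6.674×10⁻¹¹ × (8.68 × 10²⁵) × (3.21 × 10⁵) / (3.55 × 10⁻⁶))^(1/3)
  = 1.02 × 10⁹ m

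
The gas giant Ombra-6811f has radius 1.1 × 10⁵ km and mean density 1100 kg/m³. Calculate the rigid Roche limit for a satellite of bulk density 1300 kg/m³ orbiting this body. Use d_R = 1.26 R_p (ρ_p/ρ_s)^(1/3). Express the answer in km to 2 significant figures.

1.3 × 10⁵ km

d_R = 1.26 × 1.1 × 10⁵ km × (1100/1300)^(1/3)
    = 1.3 × 10⁵ km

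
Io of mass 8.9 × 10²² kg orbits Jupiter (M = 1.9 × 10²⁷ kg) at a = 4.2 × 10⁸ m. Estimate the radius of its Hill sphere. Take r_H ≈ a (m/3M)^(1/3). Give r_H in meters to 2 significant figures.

r_H ≈ a (m/3M)^(1/3)
    = (4.2 × 10⁸) × (8.9 × 10²² / (3 × 1.9 × 10²⁷))^(1/3)
    = 1.0 × 10⁷ m

1.0 × 10⁷ m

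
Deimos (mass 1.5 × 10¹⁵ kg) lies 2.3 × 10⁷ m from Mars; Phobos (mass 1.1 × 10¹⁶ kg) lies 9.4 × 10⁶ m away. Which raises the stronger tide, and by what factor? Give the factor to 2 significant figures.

Phobos, by a factor of ≈ 110

Compare M/d³ for the two perturbers:
Deimos: (1.5 × 10¹⁵) / (2.3 × 10⁷)³ = 1.233 × 10⁻⁷
Phobos: (1.1 × 10¹⁶) / (9.4 × 10⁶)³ = 1.324 × 10⁻⁵
Ratio (larger/smaller) = 110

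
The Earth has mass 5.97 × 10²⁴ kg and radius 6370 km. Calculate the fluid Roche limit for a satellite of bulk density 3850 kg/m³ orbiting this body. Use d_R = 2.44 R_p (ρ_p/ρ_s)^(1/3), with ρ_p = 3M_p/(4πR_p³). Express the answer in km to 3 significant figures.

17500 km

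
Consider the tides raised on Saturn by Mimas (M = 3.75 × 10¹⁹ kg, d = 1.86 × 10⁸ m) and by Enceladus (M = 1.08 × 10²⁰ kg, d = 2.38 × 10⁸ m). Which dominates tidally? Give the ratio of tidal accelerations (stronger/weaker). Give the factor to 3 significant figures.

Tidal stretch scales as M/d³; compute that for each body.
Mimas: (3.75 × 10¹⁹) / (1.86 × 10⁸)³ = 5.828 × 10⁻⁶
Enceladus: (1.08 × 10²⁰) / (2.38 × 10⁸)³ = 8.011 × 10⁻⁶
Ratio (larger/smaller) = 1.37

Enceladus, by a factor of ≈ 1.37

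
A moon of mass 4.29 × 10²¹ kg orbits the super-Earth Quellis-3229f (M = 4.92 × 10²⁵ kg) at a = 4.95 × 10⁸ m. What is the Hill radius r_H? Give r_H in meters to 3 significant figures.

r_H ≈ a (m/3M)^(1/3)
    = (4.95 × 10⁸) × (4.29 × 10²¹ / (3 × 4.92 × 10²⁵))^(1/3)
    = 1.52 × 10⁷ m

1.52 × 10⁷ m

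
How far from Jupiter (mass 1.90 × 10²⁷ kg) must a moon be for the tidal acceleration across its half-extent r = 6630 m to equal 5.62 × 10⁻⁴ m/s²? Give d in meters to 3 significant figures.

2GMr/d³ = a_tidal  ⇒  d = (2GMr / a_tidal)^(1/3)
d = (2 × 6.674×10⁻¹¹ × (1.90 × 10²⁷) × (6630) / (5.62 × 10⁻⁴))^(1/3)
  = 1.44 × 10⁸ m

1.44 × 10⁸ m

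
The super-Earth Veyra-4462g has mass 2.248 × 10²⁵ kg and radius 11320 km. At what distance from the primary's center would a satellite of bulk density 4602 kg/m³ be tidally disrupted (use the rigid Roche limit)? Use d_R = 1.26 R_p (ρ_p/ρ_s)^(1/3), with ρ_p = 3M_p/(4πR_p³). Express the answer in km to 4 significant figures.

ρ_p = 3M_p/(4πR_p³) = 3 × (2.248 × 10²⁵) / (4π × (1.132 × 10⁷ m)³) = 3700 kg/m³
d_R = 1.26 × 11320 km × (3700/4602)^(1/3)
    = 13260 km

13260 km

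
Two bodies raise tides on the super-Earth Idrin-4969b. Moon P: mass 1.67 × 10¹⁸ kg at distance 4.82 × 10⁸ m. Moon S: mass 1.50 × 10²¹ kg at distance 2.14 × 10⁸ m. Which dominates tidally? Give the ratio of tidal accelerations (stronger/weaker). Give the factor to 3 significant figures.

Moon S, by a factor of ≈ 10300

Tidal stretch scales as M/d³; compute that for each body.
Moon P: (1.67 × 10¹⁸) / (4.82 × 10⁸)³ = 1.491 × 10⁻⁸
Moon S: (1.50 × 10²¹) / (2.14 × 10⁸)³ = 1.531 × 10⁻⁴
Ratio (larger/smaller) = 10300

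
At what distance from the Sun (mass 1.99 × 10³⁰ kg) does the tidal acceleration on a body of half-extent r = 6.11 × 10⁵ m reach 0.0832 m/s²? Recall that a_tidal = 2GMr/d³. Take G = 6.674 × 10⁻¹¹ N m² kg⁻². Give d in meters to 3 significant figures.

2GMr/d³ = a_tidal  ⇒  d = (2GMr / a_tidal)^(1/3)
d = (2 × 6.674×10⁻¹¹ × (1.99 × 10³⁰) × (6.11 × 10⁵) / (0.0832))^(1/3)
  = 1.25 × 10⁹ m

1.25 × 10⁹ m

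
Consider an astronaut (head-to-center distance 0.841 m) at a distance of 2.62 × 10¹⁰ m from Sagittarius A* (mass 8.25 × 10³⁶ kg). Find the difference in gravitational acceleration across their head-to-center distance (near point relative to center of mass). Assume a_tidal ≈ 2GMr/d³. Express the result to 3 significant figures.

Differencing GM/(d−r)² and GM/d² to first order in r/d gives 2GMr/d³.
Δa = 2GMr/d³
   = 2 × (6.674 × 10⁻¹¹) × (8.25 × 10³⁶) × (0.841) / (2.62 × 10¹⁰)³
   = 5.15 × 10⁻⁵ m/s²

5.15 × 10⁻⁵ m/s²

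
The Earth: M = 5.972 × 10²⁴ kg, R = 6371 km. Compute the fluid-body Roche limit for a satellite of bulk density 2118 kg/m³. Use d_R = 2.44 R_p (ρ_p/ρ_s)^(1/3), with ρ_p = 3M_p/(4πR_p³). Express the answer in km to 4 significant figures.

ρ_p = 3M_p/(4πR_p³) = 3 × (5.972 × 10²⁴) / (4π × (6.371 × 10⁶ m)³) = 5513 kg/m³
d_R = 2.44 × 6371 km × (5513/2118)^(1/3)
    = 21380 km

21380 km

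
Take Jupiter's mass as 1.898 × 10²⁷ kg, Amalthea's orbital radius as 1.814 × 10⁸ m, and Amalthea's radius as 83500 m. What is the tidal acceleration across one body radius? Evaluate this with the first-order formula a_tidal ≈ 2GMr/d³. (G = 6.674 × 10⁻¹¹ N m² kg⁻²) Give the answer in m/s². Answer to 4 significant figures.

a_tidal = 2GMr/d³
        = 2 × (6.674 × 10⁻¹¹) × (1.898 × 10²⁷) × (83500) / (1.814 × 10⁸)³
        = 3.544 × 10⁻³ m/s²

3.544 × 10⁻³ m/s²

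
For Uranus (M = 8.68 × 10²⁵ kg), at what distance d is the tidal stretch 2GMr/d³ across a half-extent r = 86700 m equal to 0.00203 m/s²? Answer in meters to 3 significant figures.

2GMr/d³ = a_tidal  ⇒  d = (2GMr / a_tidal)^(1/3)
d = (2 × 6.674×10⁻¹¹ × (8.68 × 10²⁵) × (86700) / (0.00203))^(1/3)
  = 7.91 × 10⁷ m

7.91 × 10⁷ m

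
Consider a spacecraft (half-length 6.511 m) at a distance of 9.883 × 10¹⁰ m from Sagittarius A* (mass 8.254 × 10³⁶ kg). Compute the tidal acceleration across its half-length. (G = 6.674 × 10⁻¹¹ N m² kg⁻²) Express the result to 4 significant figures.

7.431 × 10⁻⁶ m/s²

Δa = 2GMr/d³
   = 2 × (6.674 × 10⁻¹¹) × (8.254 × 10³⁶) × (6.511) / (9.883 × 10¹⁰)³
   = 7.431 × 10⁻⁶ m/s²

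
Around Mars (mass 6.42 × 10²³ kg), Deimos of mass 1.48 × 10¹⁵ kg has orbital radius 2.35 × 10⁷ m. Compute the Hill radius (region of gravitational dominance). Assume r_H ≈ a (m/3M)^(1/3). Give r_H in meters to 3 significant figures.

r_H ≈ a (m/3M)^(1/3)
    = (2.35 × 10⁷) × (1.48 × 10¹⁵ / (3 × 6.42 × 10²³))^(1/3)
    = 2.15 × 10⁴ m

2.15 × 10⁴ m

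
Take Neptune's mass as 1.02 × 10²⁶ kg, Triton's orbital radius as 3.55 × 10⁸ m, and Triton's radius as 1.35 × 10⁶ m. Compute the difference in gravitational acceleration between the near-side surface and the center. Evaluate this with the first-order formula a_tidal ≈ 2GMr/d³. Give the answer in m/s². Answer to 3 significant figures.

4.11 × 10⁻⁴ m/s²

Δg = 2GMr/d³
   = 2 × (6.674 × 10⁻¹¹) × (1.02 × 10²⁶) × (1.35 × 10⁶) / (3.55 × 10⁸)³
   = 4.11 × 10⁻⁴ m/s²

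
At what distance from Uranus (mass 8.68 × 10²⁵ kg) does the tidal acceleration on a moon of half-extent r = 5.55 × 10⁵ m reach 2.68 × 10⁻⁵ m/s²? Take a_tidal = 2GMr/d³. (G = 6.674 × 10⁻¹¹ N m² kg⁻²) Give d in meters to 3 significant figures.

2GMr/d³ = a_tidal  ⇒  d = (2GMr / a_tidal)^(1/3)
d = (2 × 6.674×10⁻¹¹ × (8.68 × 10²⁵) × (5.55 × 10⁵) / (2.68 × 10⁻⁵))^(1/3)
  = 6.21 × 10⁸ m

6.21 × 10⁸ m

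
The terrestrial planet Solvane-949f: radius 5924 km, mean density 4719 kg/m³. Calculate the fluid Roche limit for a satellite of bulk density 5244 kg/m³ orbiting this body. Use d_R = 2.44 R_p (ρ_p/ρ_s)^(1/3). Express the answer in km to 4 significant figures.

d_R = 2.44 × 5924 km × (4719/5244)^(1/3)
    = 13960 km

13960 km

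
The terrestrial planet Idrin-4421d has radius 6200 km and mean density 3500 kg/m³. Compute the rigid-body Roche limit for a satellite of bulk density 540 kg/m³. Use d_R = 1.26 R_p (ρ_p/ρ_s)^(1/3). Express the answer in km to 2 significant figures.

d_R = 1.26 × 6200 km × (3500/540)^(1/3)
    = 15000 km

15000 km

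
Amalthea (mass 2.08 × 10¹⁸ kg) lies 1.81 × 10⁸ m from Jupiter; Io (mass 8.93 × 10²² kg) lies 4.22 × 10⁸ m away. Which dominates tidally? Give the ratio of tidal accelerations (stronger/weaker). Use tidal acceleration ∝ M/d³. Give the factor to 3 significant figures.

The tide-raising term goes as M/d³ (the gradient of a 1/d² field).
Amalthea: (2.08 × 10¹⁸) / (1.81 × 10⁸)³ = 3.508 × 10⁻⁷
Io: (8.93 × 10²²) / (4.22 × 10⁸)³ = 1.188 × 10⁻³
Ratio (larger/smaller) = 3390

Io, by a factor of ≈ 3390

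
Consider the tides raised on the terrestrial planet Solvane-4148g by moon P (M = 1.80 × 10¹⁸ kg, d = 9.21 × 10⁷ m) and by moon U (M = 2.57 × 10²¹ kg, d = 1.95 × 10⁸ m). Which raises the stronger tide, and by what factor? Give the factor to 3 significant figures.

The tide-raising term goes as M/d³ (the gradient of a 1/d² field).
Moon P: (1.80 × 10¹⁸) / (9.21 × 10⁷)³ = 2.304 × 10⁻⁶
Moon U: (2.57 × 10²¹) / (1.95 × 10⁸)³ = 3.466 × 10⁻⁴
Ratio (larger/smaller) = 150

Moon U, by a factor of ≈ 150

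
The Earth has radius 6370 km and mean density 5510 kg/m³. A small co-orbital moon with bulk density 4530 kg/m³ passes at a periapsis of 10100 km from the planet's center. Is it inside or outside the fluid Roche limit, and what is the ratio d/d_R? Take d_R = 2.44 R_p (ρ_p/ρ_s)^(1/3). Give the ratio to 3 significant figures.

inside; d/d_R ≈ 0.609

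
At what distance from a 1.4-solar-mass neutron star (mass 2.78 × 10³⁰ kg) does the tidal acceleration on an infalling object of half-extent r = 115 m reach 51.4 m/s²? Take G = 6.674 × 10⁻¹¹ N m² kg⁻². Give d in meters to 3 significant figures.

9.40 × 10⁶ m

2GMr/d³ = a_tidal  ⇒  d = (2GMr / a_tidal)^(1/3)
d = (2 × 6.674×10⁻¹¹ × (2.78 × 10³⁰) × (115) / (51.4))^(1/3)
  = 9.40 × 10⁶ m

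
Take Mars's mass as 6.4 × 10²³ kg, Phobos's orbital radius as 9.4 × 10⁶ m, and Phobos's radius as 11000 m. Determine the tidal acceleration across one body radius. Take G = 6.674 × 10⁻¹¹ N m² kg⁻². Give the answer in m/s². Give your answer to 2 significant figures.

Δa = 2GMr/d³
   = 2 × (6.674 × 10⁻¹¹) × (6.4 × 10²³) × (11000) / (9.4 × 10⁶)³
   = 1.1 × 10⁻³ m/s²

1.1 × 10⁻³ m/s²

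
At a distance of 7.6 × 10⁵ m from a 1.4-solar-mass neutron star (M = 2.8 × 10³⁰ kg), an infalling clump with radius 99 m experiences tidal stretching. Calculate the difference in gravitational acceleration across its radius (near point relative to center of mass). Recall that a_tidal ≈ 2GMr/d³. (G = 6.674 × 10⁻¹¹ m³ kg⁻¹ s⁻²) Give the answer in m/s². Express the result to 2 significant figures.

a_tidal = 2GMr/d³
        = 2 × (6.674 × 10⁻¹¹) × (2.8 × 10³⁰) × (99) / (7.6 × 10⁵)³
        = 8.4 × 10⁴ m/s²

8.4 × 10⁴ m/s²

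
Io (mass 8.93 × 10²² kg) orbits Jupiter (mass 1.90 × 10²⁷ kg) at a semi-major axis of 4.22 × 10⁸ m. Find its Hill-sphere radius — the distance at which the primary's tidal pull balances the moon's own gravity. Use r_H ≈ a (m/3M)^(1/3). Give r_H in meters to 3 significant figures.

r_H ≈ a (m/3M)^(1/3)
    = (4.22 × 10⁸) × (8.93 × 10²² / (3 × 1.90 × 10²⁷))^(1/3)
    = 1.06 × 10⁷ m

1.06 × 10⁷ m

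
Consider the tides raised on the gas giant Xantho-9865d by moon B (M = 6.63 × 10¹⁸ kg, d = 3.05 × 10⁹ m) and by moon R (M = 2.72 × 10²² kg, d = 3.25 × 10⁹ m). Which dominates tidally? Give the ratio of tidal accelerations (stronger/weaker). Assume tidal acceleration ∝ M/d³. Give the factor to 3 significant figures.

The tide-raising term goes as M/d³ (the gradient of a 1/d² field).
Moon B: (6.63 × 10¹⁸) / (3.05 × 10⁹)³ = 2.337 × 10⁻¹⁰
Moon R: (2.72 × 10²²) / (3.25 × 10⁹)³ = 7.924 × 10⁻⁷
Ratio (larger/smaller) = 3390

Moon R, by a factor of ≈ 3390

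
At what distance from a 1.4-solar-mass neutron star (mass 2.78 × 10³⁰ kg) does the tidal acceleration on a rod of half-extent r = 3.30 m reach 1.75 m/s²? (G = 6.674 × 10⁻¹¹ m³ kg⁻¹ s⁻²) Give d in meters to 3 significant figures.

8.88 × 10⁶ m

2GMr/d³ = a_tidal  ⇒  d = (2GMr / a_tidal)^(1/3)
d = (2 × 6.674×10⁻¹¹ × (2.78 × 10³⁰) × (3.30) / (1.75))^(1/3)
  = 8.88 × 10⁶ m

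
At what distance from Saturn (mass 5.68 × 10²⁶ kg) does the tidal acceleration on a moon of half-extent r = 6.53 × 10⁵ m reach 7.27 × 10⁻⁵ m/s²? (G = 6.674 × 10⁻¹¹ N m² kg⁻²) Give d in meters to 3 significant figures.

8.80 × 10⁸ m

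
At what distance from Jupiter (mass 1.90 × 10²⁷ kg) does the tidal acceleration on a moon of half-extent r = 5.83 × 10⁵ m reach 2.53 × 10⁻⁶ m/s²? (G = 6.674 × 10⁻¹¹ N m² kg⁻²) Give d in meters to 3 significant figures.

2GMr/d³ = a_tidal  ⇒  d = (2GMr / a_tidal)^(1/3)
d = (2 × 6.674×10⁻¹¹ × (1.90 × 10²⁷) × (5.83 × 10⁵) / (2.53 × 10⁻⁶))^(1/3)
  = 3.88 × 10⁹ m

3.88 × 10⁹ m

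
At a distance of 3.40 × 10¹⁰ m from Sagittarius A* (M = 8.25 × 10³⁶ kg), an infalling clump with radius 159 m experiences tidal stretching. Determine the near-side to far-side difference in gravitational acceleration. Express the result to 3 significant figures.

8.91 × 10⁻³ m/s²

The field gradient is 2GM/d³; across the full diameter 2r the difference is 4GMr/d³.
Δg = 4GMr/d³
   = 4 × (6.674 × 10⁻¹¹) × (8.25 × 10³⁶) × (159) / (3.40 × 10¹⁰)³
   = 8.91 × 10⁻³ m/s²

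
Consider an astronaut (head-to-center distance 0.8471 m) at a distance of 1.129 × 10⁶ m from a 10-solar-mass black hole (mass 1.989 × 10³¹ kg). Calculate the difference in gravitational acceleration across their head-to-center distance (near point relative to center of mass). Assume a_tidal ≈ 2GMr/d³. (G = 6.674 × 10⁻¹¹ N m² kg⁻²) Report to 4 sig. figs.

Δa = 2GMr/d³
   = 2 × (6.674 × 10⁻¹¹) × (1.989 × 10³¹) × (0.8471) / (1.129 × 10⁶)³
   = 1.563 × 10³ m/s²

1.563 × 10³ m/s²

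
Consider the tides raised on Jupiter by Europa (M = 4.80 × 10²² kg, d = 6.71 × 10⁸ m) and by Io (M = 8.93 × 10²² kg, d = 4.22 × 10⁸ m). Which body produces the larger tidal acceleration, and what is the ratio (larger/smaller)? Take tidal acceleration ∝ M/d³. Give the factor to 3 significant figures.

Tidal acceleration ∝ M/d³, so compare M/d³ for each.
Europa: (4.80 × 10²²) / (6.71 × 10⁸)³ = 1.589 × 10⁻⁴
Io: (8.93 × 10²²) / (4.22 × 10⁸)³ = 1.188 × 10⁻³
Ratio (larger/smaller) = 7.48

Io, by a factor of ≈ 7.48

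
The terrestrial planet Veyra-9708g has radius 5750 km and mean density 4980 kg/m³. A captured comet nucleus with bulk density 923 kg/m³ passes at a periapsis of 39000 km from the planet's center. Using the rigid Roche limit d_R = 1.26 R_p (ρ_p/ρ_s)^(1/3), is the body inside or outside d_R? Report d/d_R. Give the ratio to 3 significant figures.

d_R = 1.26 × (5750 km) × (4980/923)^(1/3) = 12710 km
d/d_R = (39000) / (12710) = 3.07
Since d/d_R > 1, the body is outside the Roche limit.

outside; d/d_R ≈ 3.07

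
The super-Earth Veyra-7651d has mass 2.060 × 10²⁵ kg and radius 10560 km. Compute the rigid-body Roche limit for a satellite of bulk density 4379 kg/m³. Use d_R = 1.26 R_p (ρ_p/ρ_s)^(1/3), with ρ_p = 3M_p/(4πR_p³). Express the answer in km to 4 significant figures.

13100 km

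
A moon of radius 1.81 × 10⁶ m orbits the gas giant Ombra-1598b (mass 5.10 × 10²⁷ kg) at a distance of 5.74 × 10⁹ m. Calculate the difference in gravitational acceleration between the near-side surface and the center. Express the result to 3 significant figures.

6.52 × 10⁻⁶ m/s²

a_tidal = 2GMr/d³
        = 2 × (6.674 × 10⁻¹¹) × (5.10 × 10²⁷) × (1.81 × 10⁶) / (5.74 × 10⁹)³
        = 6.52 × 10⁻⁶ m/s²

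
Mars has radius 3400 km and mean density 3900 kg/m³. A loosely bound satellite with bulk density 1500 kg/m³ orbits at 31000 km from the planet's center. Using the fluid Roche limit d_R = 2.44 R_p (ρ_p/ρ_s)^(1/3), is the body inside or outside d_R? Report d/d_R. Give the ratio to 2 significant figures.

d_R = 2.44 × (3400 km) × (3900/1500)^(1/3) = 11410 km
d/d_R = (31000) / (11410) = 2.7
Since d/d_R > 1, the body is outside the Roche limit.

outside; d/d_R ≈ 2.7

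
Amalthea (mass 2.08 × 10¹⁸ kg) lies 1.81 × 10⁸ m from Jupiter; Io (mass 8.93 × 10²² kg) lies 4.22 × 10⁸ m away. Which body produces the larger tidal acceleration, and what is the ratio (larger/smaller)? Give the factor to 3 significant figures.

Io, by a factor of ≈ 3390

The tide-raising term goes as M/d³ (the gradient of a 1/d² field).
Amalthea: (2.08 × 10¹⁸) / (1.81 × 10⁸)³ = 3.508 × 10⁻⁷
Io: (8.93 × 10²²) / (4.22 × 10⁸)³ = 1.188 × 10⁻³
Ratio (larger/smaller) = 3390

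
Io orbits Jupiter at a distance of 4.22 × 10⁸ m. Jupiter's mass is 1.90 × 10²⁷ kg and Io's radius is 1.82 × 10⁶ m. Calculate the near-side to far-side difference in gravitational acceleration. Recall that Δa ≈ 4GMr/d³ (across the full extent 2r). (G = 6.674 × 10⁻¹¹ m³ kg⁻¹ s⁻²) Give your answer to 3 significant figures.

1.23 × 10⁻² m/s²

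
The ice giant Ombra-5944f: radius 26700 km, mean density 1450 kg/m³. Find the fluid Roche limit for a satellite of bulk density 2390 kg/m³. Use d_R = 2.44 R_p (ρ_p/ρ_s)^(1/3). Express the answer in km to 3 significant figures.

55200 km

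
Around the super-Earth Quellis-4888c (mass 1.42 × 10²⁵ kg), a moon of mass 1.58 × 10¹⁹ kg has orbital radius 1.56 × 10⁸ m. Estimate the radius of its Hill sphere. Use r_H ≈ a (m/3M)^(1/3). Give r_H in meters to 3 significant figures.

1.12 × 10⁶ m

r_H ≈ a (m/3M)^(1/3)
    = (1.56 × 10⁸) × (1.58 × 10¹⁹ / (3 × 1.42 × 10²⁵))^(1/3)
    = 1.12 × 10⁶ m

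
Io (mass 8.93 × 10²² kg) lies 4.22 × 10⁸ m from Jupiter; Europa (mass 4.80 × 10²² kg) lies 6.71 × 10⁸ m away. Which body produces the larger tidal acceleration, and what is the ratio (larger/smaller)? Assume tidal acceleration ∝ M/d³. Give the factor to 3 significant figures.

Compare M/d³ for the two perturbers:
Io: (8.93 × 10²²) / (4.22 × 10⁸)³ = 1.188 × 10⁻³
Europa: (4.80 × 10²²) / (6.71 × 10⁸)³ = 1.589 × 10⁻⁴
Ratio (larger/smaller) = 7.48

Io, by a factor of ≈ 7.48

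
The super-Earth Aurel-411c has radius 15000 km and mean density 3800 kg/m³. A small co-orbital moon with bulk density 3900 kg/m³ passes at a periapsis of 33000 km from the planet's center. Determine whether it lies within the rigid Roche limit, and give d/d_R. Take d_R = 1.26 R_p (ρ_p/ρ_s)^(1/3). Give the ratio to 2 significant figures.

d_R = 1.26 × (15000 km) × (3800/3900)^(1/3) = 18740 km
d/d_R = (33000) / (18740) = 1.8
Since d/d_R > 1, the body is outside the Roche limit.

outside; d/d_R ≈ 1.8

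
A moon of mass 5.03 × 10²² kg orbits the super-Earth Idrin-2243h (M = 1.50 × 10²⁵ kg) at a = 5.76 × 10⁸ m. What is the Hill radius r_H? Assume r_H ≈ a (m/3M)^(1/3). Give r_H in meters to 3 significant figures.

5.98 × 10⁷ m

r_H ≈ a (m/3M)^(1/3)
    = (5.76 × 10⁸) × (5.03 × 10²² / (3 × 1.50 × 10²⁵))^(1/3)
    = 5.98 × 10⁷ m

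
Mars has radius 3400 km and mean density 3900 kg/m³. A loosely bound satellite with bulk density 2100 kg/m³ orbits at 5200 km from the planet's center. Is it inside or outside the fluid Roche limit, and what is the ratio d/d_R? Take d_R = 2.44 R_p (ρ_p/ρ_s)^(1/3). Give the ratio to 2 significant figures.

d_R = 2.44 × (3400 km) × (3900/2100)^(1/3) = 10200 km
d/d_R = (5200) / (10200) = 0.51
Since d/d_R < 1, the body is inside the Roche limit.

inside; d/d_R ≈ 0.51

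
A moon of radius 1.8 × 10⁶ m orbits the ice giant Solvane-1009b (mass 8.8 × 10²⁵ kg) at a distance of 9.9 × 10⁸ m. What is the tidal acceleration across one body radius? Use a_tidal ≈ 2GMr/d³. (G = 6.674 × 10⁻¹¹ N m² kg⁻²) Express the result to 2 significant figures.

2.2 × 10⁻⁵ m/s²

Since r ≪ d, expand the inverse-square field across one radius to get the leading 2GMr/d³ term.
Δa = 2GMr/d³
   = 2 × (6.674 × 10⁻¹¹) × (8.8 × 10²⁵) × (1.8 × 10⁶) / (9.9 × 10⁸)³
   = 2.2 × 10⁻⁵ m/s²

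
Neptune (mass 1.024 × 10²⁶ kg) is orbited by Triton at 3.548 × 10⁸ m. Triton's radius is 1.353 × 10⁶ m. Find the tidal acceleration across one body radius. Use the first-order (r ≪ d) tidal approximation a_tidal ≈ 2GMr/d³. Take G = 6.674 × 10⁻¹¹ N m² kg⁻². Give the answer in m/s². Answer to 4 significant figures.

4.141 × 10⁻⁴ m/s²

The tidal stretch is the gradient of GM/d² times the body's extent r, hence the 1/d³ dependence.
a_tidal = 2GMr/d³
        = 2 × (6.674 × 10⁻¹¹) × (1.024 × 10²⁶) × (1.353 × 10⁶) / (3.548 × 10⁸)³
        = 4.141 × 10⁻⁴ m/s²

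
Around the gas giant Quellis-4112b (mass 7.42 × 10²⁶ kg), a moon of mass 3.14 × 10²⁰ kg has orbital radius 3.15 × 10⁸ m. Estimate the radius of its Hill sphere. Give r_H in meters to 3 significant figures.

1.64 × 10⁶ m

r_H ≈ a (m/3M)^(1/3)
    = (3.15 × 10⁸) × (3.14 × 10²⁰ / (3 × 7.42 × 10²⁶))^(1/3)
    = 1.64 × 10⁶ m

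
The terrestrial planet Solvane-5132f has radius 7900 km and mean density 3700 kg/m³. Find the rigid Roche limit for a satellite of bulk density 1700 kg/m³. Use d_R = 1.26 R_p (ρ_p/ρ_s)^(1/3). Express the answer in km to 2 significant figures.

d_R = 1.26 × 7900 km × (3700/1700)^(1/3)
    = 13000 km

13000 km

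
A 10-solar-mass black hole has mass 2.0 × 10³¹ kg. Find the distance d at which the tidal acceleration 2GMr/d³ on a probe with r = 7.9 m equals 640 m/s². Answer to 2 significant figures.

3.2 × 10⁶ m

2GMr/d³ = a_tidal  ⇒  d = (2GMr / a_tidal)^(1/3)
d = (2 × 6.674×10⁻¹¹ × (2.0 × 10³¹) × (7.9) / (640))^(1/3)
  = 3.2 × 10⁶ m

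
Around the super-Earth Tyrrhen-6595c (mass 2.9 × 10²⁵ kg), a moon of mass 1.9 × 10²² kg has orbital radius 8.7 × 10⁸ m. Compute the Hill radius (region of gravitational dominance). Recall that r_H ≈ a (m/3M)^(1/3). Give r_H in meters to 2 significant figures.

5.2 × 10⁷ m

r_H ≈ a (m/3M)^(1/3)
    = (8.7 × 10⁸) × (1.9 × 10²² / (3 × 2.9 × 10²⁵))^(1/3)
    = 5.2 × 10⁷ m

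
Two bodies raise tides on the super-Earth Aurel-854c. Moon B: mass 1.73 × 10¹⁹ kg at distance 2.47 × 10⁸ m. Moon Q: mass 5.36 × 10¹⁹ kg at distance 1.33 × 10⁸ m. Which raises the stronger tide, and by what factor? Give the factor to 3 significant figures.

Moon Q, by a factor of ≈ 19.8

Tidal acceleration ∝ M/d³, so compare M/d³ for each.
Moon B: (1.73 × 10¹⁹) / (2.47 × 10⁸)³ = 1.148 × 10⁻⁶
Moon Q: (5.36 × 10¹⁹) / (1.33 × 10⁸)³ = 2.278 × 10⁻⁵
Ratio (larger/smaller) = 19.8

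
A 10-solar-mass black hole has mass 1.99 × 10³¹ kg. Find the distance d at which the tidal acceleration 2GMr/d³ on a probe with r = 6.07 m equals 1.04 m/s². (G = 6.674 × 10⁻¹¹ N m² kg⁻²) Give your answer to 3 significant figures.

2GMr/d³ = a_tidal  ⇒  d = (2GMr / a_tidal)^(1/3)
d = (2 × 6.674×10⁻¹¹ × (1.99 × 10³¹) × (6.07) / (1.04))^(1/3)
  = 2.49 × 10⁷ m

2.49 × 10⁷ m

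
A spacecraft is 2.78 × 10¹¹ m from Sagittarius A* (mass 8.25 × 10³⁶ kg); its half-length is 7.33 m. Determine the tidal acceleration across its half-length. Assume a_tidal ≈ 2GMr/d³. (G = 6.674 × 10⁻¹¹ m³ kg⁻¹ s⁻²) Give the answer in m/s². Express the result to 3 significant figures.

Δa = 2GMr/d³
   = 2 × (6.674 × 10⁻¹¹) × (8.25 × 10³⁶) × (7.33) / (2.78 × 10¹¹)³
   = 3.76 × 10⁻⁷ m/s²

3.76 × 10⁻⁷ m/s²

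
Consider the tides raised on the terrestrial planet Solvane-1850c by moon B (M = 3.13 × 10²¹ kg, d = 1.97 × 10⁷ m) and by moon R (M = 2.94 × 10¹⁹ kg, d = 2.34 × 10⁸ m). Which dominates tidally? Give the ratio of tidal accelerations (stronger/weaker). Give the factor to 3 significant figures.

Tidal acceleration ∝ M/d³, so compare M/d³ for each.
Moon B: (3.13 × 10²¹) / (1.97 × 10⁷)³ = 4.094 × 10⁻¹
Moon R: (2.94 × 10¹⁹) / (2.34 × 10⁸)³ = 2.295 × 10⁻⁶
Ratio (larger/smaller) = 1.78 × 10⁵

Moon B, by a factor of ≈ 1.78 × 10⁵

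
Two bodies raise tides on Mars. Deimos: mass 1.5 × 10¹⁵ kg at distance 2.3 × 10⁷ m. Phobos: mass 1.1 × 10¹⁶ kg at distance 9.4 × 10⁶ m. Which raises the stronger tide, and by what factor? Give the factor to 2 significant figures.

Phobos, by a factor of ≈ 110

Tidal stretch scales as M/d³; compute that for each body.
Deimos: (1.5 × 10¹⁵) / (2.3 × 10⁷)³ = 1.233 × 10⁻⁷
Phobos: (1.1 × 10¹⁶) / (9.4 × 10⁶)³ = 1.324 × 10⁻⁵
Ratio (larger/smaller) = 110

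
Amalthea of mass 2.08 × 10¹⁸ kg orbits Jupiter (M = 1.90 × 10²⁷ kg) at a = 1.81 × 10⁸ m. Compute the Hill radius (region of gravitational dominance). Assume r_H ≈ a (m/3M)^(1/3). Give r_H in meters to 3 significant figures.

r_H ≈ a (m/3M)^(1/3)
    = (1.81 × 10⁸) × (2.08 × 10¹⁸ / (3 × 1.90 × 10²⁷))^(1/3)
    = 1.29 × 10⁵ m

1.29 × 10⁵ m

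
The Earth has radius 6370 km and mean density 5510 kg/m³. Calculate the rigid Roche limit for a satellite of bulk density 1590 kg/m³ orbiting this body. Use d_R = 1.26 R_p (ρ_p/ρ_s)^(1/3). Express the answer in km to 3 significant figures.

d_R = 1.26 × 6370 km × (5510/1590)^(1/3)
    = 12100 km

12100 km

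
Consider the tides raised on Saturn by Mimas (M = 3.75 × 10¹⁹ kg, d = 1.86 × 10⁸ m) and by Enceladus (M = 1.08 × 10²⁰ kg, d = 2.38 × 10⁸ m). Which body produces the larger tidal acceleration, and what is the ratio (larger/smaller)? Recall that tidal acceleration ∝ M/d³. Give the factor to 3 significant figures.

Enceladus, by a factor of ≈ 1.37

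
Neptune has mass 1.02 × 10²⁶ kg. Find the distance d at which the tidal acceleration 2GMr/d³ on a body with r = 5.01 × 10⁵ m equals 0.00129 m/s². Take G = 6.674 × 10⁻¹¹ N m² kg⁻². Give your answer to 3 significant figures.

2GMr/d³ = a_tidal  ⇒  d = (2GMr / a_tidal)^(1/3)
d = (2 × 6.674×10⁻¹¹ × (1.02 × 10²⁶) × (5.01 × 10⁵) / (0.00129))^(1/3)
  = 1.74 × 10⁸ m

1.74 × 10⁸ m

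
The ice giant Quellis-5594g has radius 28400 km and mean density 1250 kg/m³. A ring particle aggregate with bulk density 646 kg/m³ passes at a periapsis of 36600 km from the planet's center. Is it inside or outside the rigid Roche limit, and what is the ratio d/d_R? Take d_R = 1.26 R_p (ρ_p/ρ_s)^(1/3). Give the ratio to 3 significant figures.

d_R = 1.26 × (28400 km) × (1250/646)^(1/3) = 44590 km
d/d_R = (36600) / (44590) = 0.821
Since d/d_R < 1, the body is inside the Roche limit.

inside; d/d_R ≈ 0.821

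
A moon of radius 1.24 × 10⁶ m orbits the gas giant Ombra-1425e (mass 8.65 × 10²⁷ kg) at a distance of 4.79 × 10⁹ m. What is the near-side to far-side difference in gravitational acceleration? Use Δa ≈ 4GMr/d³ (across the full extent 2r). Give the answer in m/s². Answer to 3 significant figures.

2.61 × 10⁻⁵ m/s²

Δa = 4GMr/d³
   = 4 × (6.674 × 10⁻¹¹) × (8.65 × 10²⁷) × (1.24 × 10⁶) / (4.79 × 10⁹)³
   = 2.61 × 10⁻⁵ m/s²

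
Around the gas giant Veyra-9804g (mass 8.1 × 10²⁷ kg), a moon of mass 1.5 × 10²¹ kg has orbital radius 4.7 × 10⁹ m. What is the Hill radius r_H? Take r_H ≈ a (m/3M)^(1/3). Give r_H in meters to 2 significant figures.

r_H ≈ a (m/3M)^(1/3)
    = (4.7 × 10⁹) × (1.5 × 10²¹ / (3 × 8.1 × 10²⁷))^(1/3)
    = 1.9 × 10⁷ m

1.9 × 10⁷ m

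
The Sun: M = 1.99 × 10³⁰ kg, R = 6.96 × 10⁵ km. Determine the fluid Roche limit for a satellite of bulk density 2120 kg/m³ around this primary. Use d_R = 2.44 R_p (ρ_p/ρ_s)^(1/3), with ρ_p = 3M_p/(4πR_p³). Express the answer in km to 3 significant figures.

1.48 × 10⁶ km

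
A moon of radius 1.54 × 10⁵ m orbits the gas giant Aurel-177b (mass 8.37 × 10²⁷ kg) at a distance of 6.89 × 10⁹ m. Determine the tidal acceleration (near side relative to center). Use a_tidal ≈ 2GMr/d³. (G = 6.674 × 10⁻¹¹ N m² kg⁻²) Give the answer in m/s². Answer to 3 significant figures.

Δa = 2GMr/d³
   = 2 × (6.674 × 10⁻¹¹) × (8.37 × 10²⁷) × (1.54 × 10⁵) / (6.89 × 10⁹)³
   = 5.26 × 10⁻⁷ m/s²

5.26 × 10⁻⁷ m/s²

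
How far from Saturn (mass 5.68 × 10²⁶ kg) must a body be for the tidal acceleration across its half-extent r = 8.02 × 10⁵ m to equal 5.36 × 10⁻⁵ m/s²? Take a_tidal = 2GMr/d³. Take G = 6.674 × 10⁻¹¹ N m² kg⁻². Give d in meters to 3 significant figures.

2GMr/d³ = a_tidal  ⇒  d = (2GMr / a_tidal)^(1/3)
d = (2 × 6.674×10⁻¹¹ × (5.68 × 10²⁶) × (8.02 × 10⁵) / (5.36 × 10⁻⁵))^(1/3)
  = 1.04 × 10⁹ m

1.04 × 10⁹ m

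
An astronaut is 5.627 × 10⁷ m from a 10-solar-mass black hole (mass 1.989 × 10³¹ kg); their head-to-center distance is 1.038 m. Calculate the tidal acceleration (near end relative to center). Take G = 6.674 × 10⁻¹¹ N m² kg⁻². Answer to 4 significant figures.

1.547 × 10⁻² m/s²

Δa = 2GMr/d³
   = 2 × (6.674 × 10⁻¹¹) × (1.989 × 10³¹) × (1.038) / (5.627 × 10⁷)³
   = 1.547 × 10⁻² m/s²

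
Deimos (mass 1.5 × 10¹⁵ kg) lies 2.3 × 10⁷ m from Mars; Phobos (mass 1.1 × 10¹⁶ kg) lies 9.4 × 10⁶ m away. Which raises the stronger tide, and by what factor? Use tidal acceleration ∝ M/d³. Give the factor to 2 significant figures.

Phobos, by a factor of ≈ 110

The tide-raising term goes as M/d³ (the gradient of a 1/d² field).
Deimos: (1.5 × 10¹⁵) / (2.3 × 10⁷)³ = 1.233 × 10⁻⁷
Phobos: (1.1 × 10¹⁶) / (9.4 × 10⁶)³ = 1.324 × 10⁻⁵
Ratio (larger/smaller) = 110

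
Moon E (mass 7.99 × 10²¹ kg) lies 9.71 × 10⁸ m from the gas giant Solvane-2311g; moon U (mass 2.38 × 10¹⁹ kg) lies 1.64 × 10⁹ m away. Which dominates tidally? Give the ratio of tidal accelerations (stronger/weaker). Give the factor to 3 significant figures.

Moon E, by a factor of ≈ 1620

Compare M/d³ for the two perturbers:
Moon E: (7.99 × 10²¹) / (9.71 × 10⁸)³ = 8.727 × 10⁻⁶
Moon U: (2.38 × 10¹⁹) / (1.64 × 10⁹)³ = 5.396 × 10⁻⁹
Ratio (larger/smaller) = 1620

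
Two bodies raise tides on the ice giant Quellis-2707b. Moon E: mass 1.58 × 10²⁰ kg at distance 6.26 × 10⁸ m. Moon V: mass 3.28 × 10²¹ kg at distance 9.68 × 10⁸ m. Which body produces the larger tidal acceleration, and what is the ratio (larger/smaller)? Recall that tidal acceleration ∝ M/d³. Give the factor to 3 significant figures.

Tidal acceleration ∝ M/d³, so compare M/d³ for each.
Moon E: (1.58 × 10²⁰) / (6.26 × 10⁸)³ = 6.441 × 10⁻⁷
Moon V: (3.28 × 10²¹) / (9.68 × 10⁸)³ = 3.616 × 10⁻⁶
Ratio (larger/smaller) = 5.61

Moon V, by a factor of ≈ 5.61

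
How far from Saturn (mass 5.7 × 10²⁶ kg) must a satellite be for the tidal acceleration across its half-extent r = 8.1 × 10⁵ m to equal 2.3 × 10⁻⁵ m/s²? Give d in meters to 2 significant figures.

2GMr/d³ = a_tidal  ⇒  d = (2GMr / a_tidal)^(1/3)
d = (2 × 6.674×10⁻¹¹ × (5.7 × 10²⁶) × (8.1 × 10⁵) / (2.3 × 10⁻⁵))^(1/3)
  = 1.4 × 10⁹ m

1.4 × 10⁹ m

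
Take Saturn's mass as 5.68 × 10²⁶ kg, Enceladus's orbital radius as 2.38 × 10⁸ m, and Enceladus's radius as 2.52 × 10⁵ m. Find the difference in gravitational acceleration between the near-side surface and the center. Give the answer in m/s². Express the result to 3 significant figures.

1.42 × 10⁻³ m/s²

a_tidal = 2GMr/d³
        = 2 × (6.674 × 10⁻¹¹) × (5.68 × 10²⁶) × (2.52 × 10⁵) / (2.38 × 10⁸)³
        = 1.42 × 10⁻³ m/s²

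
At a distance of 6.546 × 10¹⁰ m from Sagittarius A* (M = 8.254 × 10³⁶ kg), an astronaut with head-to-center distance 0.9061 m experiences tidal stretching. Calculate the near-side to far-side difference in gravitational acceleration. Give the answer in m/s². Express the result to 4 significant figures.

7.118 × 10⁻⁶ m/s²

Δa = 4GMr/d³
   = 4 × (6.674 × 10⁻¹¹) × (8.254 × 10³⁶) × (0.9061) / (6.546 × 10¹⁰)³
   = 7.118 × 10⁻⁶ m/s²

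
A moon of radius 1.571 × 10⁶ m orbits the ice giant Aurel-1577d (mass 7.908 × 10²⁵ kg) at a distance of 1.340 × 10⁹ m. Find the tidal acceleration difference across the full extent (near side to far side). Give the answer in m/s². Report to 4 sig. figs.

The field gradient is 2GM/d³; across the full diameter 2r the difference is 4GMr/d³.
Δa = 4GMr/d³
   = 4 × (6.674 × 10⁻¹¹) × (7.908 × 10²⁵) × (1.571 × 10⁶) / (1.340 × 10⁹)³
   = 1.378 × 10⁻⁵ m/s²

1.378 × 10⁻⁵ m/s²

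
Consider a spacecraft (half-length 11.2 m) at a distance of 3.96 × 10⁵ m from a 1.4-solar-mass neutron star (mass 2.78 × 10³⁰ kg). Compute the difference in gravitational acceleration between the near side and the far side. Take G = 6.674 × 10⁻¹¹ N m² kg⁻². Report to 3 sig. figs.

1.34 × 10⁵ m/s²

Near-to-far spans 2r, so the tidal difference is twice the near-to-center value: 4GMr/d³.
Δa = 4GMr/d³
   = 4 × (6.674 × 10⁻¹¹) × (2.78 × 10³⁰) × (11.2) / (3.96 × 10⁵)³
   = 1.34 × 10⁵ m/s²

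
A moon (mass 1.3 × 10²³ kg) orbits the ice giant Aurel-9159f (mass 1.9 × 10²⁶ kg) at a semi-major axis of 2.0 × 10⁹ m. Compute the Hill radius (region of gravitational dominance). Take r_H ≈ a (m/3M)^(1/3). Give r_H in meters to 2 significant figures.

1.2 × 10⁸ m

r_H ≈ a (m/3M)^(1/3)
    = (2.0 × 10⁹) × (1.3 × 10²³ / (3 × 1.9 × 10²⁶))^(1/3)
    = 1.2 × 10⁸ m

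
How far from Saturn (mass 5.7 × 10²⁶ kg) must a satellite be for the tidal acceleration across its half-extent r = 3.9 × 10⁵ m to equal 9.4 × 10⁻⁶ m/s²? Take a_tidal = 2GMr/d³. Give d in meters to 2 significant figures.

2GMr/d³ = a_tidal  ⇒  d = (2GMr / a_tidal)^(1/3)
d = (2 × 6.674×10⁻¹¹ × (5.7 × 10²⁶) × (3.9 × 10⁵) / (9.4 × 10⁻⁶))^(1/3)
  = 1.5 × 10⁹ m

1.5 × 10⁹ m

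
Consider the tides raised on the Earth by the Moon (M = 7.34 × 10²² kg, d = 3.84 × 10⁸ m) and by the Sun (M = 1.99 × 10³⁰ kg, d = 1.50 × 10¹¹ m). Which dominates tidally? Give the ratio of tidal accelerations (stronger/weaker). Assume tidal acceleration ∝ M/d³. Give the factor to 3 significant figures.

The Moon, by a factor of ≈ 2.20

Tidal stretch scales as M/d³; compute that for each body.
The Moon: (7.34 × 10²²) / (3.84 × 10⁸)³ = 1.296 × 10⁻³
The Sun: (1.99 × 10³⁰) / (1.50 × 10¹¹)³ = 5.896 × 10⁻⁴
Ratio (larger/smaller) = 2.20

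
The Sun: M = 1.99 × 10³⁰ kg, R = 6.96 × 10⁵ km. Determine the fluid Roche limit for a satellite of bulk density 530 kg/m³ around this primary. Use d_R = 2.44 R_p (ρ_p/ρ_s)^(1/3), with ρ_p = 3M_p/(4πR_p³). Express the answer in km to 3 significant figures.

2.35 × 10⁶ km

ρ_p = 3M_p/(4πR_p³) = 3 × (1.99 × 10³⁰) / (4π × (6.96 × 10⁸ m)³) = 1410 kg/m³
d_R = 2.44 × 6.96 × 10⁵ km × (1410/530)^(1/3)
    = 2.35 × 10⁶ km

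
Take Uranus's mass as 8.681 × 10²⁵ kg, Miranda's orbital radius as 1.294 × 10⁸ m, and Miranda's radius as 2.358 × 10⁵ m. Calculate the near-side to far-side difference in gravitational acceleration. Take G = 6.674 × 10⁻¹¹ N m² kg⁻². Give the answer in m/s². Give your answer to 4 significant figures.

Δa = 4GMr/d³
   = 4 × (6.674 × 10⁻¹¹) × (8.681 × 10²⁵) × (2.358 × 10⁵) / (1.294 × 10⁸)³
   = 2.522 × 10⁻³ m/s²

2.522 × 10⁻³ m/s²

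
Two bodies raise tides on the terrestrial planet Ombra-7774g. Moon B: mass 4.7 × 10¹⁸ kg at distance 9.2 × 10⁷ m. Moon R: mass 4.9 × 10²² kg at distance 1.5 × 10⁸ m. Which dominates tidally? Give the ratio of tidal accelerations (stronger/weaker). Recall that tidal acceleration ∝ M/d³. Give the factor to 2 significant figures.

Moon R, by a factor of ≈ 2400

Tidal acceleration ∝ M/d³, so compare M/d³ for each.
Moon B: (4.7 × 10¹⁸) / (9.2 × 10⁷)³ = 6.036 × 10⁻⁶
Moon R: (4.9 × 10²²) / (1.5 × 10⁸)³ = 1.452 × 10⁻²
Ratio (larger/smaller) = 2400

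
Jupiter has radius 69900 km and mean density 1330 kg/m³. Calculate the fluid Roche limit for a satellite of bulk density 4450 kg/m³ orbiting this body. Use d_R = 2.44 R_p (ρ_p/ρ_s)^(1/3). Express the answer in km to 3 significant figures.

1.14 × 10⁵ km

d_R = 2.44 × 69900 km × (1330/4450)^(1/3)
    = 1.14 × 10⁵ km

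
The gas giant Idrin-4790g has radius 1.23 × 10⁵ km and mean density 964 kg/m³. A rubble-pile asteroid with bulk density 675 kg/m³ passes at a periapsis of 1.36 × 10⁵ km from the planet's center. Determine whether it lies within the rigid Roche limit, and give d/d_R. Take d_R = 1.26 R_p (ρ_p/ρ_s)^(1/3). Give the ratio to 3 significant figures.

inside; d/d_R ≈ 0.779

d_R = 1.26 × (1.23 × 10⁵ km) × (964/675)^(1/3) = 1.745 × 10⁵ km
d/d_R = (1.36 × 10⁵) / (1.745 × 10⁵) = 0.779
Since d/d_R < 1, the body is inside the Roche limit.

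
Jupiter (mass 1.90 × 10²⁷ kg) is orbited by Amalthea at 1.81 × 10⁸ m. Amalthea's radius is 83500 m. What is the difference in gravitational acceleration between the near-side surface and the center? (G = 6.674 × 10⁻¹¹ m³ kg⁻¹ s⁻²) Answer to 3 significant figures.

The tidal stretch is the gradient of GM/d² times the body's extent r, hence the 1/d³ dependence.
a_tidal = 2GMr/d³
        = 2 × (6.674 × 10⁻¹¹) × (1.90 × 10²⁷) × (83500) / (1.81 × 10⁸)³
        = 3.57 × 10⁻³ m/s²

3.57 × 10⁻³ m/s²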